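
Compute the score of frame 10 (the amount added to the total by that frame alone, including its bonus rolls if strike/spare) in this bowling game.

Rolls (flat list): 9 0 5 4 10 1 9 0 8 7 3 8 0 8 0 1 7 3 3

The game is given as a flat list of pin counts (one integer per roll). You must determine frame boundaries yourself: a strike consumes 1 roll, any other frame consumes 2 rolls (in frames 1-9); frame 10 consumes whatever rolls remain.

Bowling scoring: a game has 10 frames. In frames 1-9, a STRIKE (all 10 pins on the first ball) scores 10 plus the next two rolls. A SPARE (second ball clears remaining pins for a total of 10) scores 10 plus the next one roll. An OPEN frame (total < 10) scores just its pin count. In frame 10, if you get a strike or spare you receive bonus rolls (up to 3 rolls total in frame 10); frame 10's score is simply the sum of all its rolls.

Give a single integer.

Frame 1: OPEN (9+0=9). Cumulative: 9
Frame 2: OPEN (5+4=9). Cumulative: 18
Frame 3: STRIKE. 10 + next two rolls (1+9) = 20. Cumulative: 38
Frame 4: SPARE (1+9=10). 10 + next roll (0) = 10. Cumulative: 48
Frame 5: OPEN (0+8=8). Cumulative: 56
Frame 6: SPARE (7+3=10). 10 + next roll (8) = 18. Cumulative: 74
Frame 7: OPEN (8+0=8). Cumulative: 82
Frame 8: OPEN (8+0=8). Cumulative: 90
Frame 9: OPEN (1+7=8). Cumulative: 98
Frame 10: OPEN. Sum of all frame-10 rolls (3+3) = 6. Cumulative: 104

Answer: 6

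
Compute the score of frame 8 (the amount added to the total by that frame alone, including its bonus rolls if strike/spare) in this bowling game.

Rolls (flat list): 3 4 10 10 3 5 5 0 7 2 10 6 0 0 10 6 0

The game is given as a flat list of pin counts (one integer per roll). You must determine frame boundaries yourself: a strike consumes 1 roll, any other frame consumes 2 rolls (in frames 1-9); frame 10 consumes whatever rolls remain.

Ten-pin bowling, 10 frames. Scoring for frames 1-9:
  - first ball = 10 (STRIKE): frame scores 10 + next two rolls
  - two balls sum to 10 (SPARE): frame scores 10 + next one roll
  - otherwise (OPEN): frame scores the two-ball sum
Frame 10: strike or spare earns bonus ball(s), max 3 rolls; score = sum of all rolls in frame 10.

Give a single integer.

Answer: 6

Derivation:
Frame 1: OPEN (3+4=7). Cumulative: 7
Frame 2: STRIKE. 10 + next two rolls (10+3) = 23. Cumulative: 30
Frame 3: STRIKE. 10 + next two rolls (3+5) = 18. Cumulative: 48
Frame 4: OPEN (3+5=8). Cumulative: 56
Frame 5: OPEN (5+0=5). Cumulative: 61
Frame 6: OPEN (7+2=9). Cumulative: 70
Frame 7: STRIKE. 10 + next two rolls (6+0) = 16. Cumulative: 86
Frame 8: OPEN (6+0=6). Cumulative: 92
Frame 9: SPARE (0+10=10). 10 + next roll (6) = 16. Cumulative: 108
Frame 10: OPEN. Sum of all frame-10 rolls (6+0) = 6. Cumulative: 114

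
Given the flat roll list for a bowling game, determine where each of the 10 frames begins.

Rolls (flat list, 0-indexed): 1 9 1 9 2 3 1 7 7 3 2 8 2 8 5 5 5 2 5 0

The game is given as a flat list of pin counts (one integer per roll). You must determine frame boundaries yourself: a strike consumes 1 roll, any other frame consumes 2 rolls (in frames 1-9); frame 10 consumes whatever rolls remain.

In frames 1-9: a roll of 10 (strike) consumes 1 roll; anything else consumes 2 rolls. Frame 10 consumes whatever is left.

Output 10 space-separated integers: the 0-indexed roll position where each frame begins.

Frame 1 starts at roll index 0: rolls=1,9 (sum=10), consumes 2 rolls
Frame 2 starts at roll index 2: rolls=1,9 (sum=10), consumes 2 rolls
Frame 3 starts at roll index 4: rolls=2,3 (sum=5), consumes 2 rolls
Frame 4 starts at roll index 6: rolls=1,7 (sum=8), consumes 2 rolls
Frame 5 starts at roll index 8: rolls=7,3 (sum=10), consumes 2 rolls
Frame 6 starts at roll index 10: rolls=2,8 (sum=10), consumes 2 rolls
Frame 7 starts at roll index 12: rolls=2,8 (sum=10), consumes 2 rolls
Frame 8 starts at roll index 14: rolls=5,5 (sum=10), consumes 2 rolls
Frame 9 starts at roll index 16: rolls=5,2 (sum=7), consumes 2 rolls
Frame 10 starts at roll index 18: 2 remaining rolls

Answer: 0 2 4 6 8 10 12 14 16 18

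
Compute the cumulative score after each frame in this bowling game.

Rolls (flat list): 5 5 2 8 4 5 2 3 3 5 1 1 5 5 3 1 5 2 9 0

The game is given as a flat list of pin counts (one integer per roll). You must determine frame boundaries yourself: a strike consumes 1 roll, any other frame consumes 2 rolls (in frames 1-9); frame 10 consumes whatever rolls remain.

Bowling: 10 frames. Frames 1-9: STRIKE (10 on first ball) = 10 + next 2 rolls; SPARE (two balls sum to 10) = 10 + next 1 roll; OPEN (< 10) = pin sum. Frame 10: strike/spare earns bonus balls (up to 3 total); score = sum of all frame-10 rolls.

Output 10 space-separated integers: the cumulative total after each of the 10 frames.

Frame 1: SPARE (5+5=10). 10 + next roll (2) = 12. Cumulative: 12
Frame 2: SPARE (2+8=10). 10 + next roll (4) = 14. Cumulative: 26
Frame 3: OPEN (4+5=9). Cumulative: 35
Frame 4: OPEN (2+3=5). Cumulative: 40
Frame 5: OPEN (3+5=8). Cumulative: 48
Frame 6: OPEN (1+1=2). Cumulative: 50
Frame 7: SPARE (5+5=10). 10 + next roll (3) = 13. Cumulative: 63
Frame 8: OPEN (3+1=4). Cumulative: 67
Frame 9: OPEN (5+2=7). Cumulative: 74
Frame 10: OPEN. Sum of all frame-10 rolls (9+0) = 9. Cumulative: 83

Answer: 12 26 35 40 48 50 63 67 74 83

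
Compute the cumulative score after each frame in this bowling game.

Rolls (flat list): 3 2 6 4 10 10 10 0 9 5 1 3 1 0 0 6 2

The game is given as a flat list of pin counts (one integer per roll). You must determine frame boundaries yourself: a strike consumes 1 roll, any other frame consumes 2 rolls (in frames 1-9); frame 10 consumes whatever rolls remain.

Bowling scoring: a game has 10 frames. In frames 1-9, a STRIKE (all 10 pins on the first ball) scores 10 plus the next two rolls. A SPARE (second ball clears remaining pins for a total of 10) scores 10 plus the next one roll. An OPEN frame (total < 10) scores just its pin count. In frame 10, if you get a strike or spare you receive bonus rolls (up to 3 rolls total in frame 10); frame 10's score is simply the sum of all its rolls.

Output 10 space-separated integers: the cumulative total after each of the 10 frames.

Answer: 5 25 55 75 94 103 109 113 113 121

Derivation:
Frame 1: OPEN (3+2=5). Cumulative: 5
Frame 2: SPARE (6+4=10). 10 + next roll (10) = 20. Cumulative: 25
Frame 3: STRIKE. 10 + next two rolls (10+10) = 30. Cumulative: 55
Frame 4: STRIKE. 10 + next two rolls (10+0) = 20. Cumulative: 75
Frame 5: STRIKE. 10 + next two rolls (0+9) = 19. Cumulative: 94
Frame 6: OPEN (0+9=9). Cumulative: 103
Frame 7: OPEN (5+1=6). Cumulative: 109
Frame 8: OPEN (3+1=4). Cumulative: 113
Frame 9: OPEN (0+0=0). Cumulative: 113
Frame 10: OPEN. Sum of all frame-10 rolls (6+2) = 8. Cumulative: 121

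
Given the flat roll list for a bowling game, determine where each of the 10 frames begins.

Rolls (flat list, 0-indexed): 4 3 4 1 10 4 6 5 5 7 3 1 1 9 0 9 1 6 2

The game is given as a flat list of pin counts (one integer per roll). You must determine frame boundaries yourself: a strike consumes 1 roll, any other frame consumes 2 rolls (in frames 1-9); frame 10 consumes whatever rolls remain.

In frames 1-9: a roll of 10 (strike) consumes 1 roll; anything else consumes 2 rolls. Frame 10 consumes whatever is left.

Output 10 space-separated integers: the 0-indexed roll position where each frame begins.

Answer: 0 2 4 5 7 9 11 13 15 17

Derivation:
Frame 1 starts at roll index 0: rolls=4,3 (sum=7), consumes 2 rolls
Frame 2 starts at roll index 2: rolls=4,1 (sum=5), consumes 2 rolls
Frame 3 starts at roll index 4: roll=10 (strike), consumes 1 roll
Frame 4 starts at roll index 5: rolls=4,6 (sum=10), consumes 2 rolls
Frame 5 starts at roll index 7: rolls=5,5 (sum=10), consumes 2 rolls
Frame 6 starts at roll index 9: rolls=7,3 (sum=10), consumes 2 rolls
Frame 7 starts at roll index 11: rolls=1,1 (sum=2), consumes 2 rolls
Frame 8 starts at roll index 13: rolls=9,0 (sum=9), consumes 2 rolls
Frame 9 starts at roll index 15: rolls=9,1 (sum=10), consumes 2 rolls
Frame 10 starts at roll index 17: 2 remaining rolls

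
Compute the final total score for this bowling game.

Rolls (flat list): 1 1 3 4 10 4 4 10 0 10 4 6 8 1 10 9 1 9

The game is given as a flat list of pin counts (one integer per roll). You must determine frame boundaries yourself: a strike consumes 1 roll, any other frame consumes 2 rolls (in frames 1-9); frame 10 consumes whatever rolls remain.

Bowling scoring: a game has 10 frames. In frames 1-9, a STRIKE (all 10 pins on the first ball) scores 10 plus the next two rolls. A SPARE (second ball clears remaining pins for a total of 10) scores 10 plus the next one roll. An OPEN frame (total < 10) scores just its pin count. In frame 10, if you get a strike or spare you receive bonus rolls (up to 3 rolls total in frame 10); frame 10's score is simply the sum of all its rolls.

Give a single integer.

Answer: 135

Derivation:
Frame 1: OPEN (1+1=2). Cumulative: 2
Frame 2: OPEN (3+4=7). Cumulative: 9
Frame 3: STRIKE. 10 + next two rolls (4+4) = 18. Cumulative: 27
Frame 4: OPEN (4+4=8). Cumulative: 35
Frame 5: STRIKE. 10 + next two rolls (0+10) = 20. Cumulative: 55
Frame 6: SPARE (0+10=10). 10 + next roll (4) = 14. Cumulative: 69
Frame 7: SPARE (4+6=10). 10 + next roll (8) = 18. Cumulative: 87
Frame 8: OPEN (8+1=9). Cumulative: 96
Frame 9: STRIKE. 10 + next two rolls (9+1) = 20. Cumulative: 116
Frame 10: SPARE. Sum of all frame-10 rolls (9+1+9) = 19. Cumulative: 135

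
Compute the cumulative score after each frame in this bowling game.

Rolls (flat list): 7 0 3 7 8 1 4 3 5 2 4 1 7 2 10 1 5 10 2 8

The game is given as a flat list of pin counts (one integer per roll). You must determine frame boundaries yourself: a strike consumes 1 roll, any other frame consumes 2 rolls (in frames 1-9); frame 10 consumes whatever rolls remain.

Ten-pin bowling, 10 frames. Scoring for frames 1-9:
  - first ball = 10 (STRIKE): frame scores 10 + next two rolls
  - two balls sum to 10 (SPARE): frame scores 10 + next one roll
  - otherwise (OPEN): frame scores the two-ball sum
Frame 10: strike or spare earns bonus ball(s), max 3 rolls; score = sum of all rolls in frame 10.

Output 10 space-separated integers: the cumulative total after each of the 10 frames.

Answer: 7 25 34 41 48 53 62 78 84 104

Derivation:
Frame 1: OPEN (7+0=7). Cumulative: 7
Frame 2: SPARE (3+7=10). 10 + next roll (8) = 18. Cumulative: 25
Frame 3: OPEN (8+1=9). Cumulative: 34
Frame 4: OPEN (4+3=7). Cumulative: 41
Frame 5: OPEN (5+2=7). Cumulative: 48
Frame 6: OPEN (4+1=5). Cumulative: 53
Frame 7: OPEN (7+2=9). Cumulative: 62
Frame 8: STRIKE. 10 + next two rolls (1+5) = 16. Cumulative: 78
Frame 9: OPEN (1+5=6). Cumulative: 84
Frame 10: STRIKE. Sum of all frame-10 rolls (10+2+8) = 20. Cumulative: 104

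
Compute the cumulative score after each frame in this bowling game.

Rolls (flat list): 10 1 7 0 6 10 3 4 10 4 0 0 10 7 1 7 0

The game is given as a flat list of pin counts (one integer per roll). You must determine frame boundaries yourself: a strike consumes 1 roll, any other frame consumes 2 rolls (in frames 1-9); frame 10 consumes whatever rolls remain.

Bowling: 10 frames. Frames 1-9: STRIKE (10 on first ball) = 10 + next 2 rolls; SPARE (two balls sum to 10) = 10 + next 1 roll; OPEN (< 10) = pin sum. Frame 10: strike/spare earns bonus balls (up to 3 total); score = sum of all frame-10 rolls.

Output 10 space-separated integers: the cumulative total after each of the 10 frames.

Answer: 18 26 32 49 56 70 74 91 99 106

Derivation:
Frame 1: STRIKE. 10 + next two rolls (1+7) = 18. Cumulative: 18
Frame 2: OPEN (1+7=8). Cumulative: 26
Frame 3: OPEN (0+6=6). Cumulative: 32
Frame 4: STRIKE. 10 + next two rolls (3+4) = 17. Cumulative: 49
Frame 5: OPEN (3+4=7). Cumulative: 56
Frame 6: STRIKE. 10 + next two rolls (4+0) = 14. Cumulative: 70
Frame 7: OPEN (4+0=4). Cumulative: 74
Frame 8: SPARE (0+10=10). 10 + next roll (7) = 17. Cumulative: 91
Frame 9: OPEN (7+1=8). Cumulative: 99
Frame 10: OPEN. Sum of all frame-10 rolls (7+0) = 7. Cumulative: 106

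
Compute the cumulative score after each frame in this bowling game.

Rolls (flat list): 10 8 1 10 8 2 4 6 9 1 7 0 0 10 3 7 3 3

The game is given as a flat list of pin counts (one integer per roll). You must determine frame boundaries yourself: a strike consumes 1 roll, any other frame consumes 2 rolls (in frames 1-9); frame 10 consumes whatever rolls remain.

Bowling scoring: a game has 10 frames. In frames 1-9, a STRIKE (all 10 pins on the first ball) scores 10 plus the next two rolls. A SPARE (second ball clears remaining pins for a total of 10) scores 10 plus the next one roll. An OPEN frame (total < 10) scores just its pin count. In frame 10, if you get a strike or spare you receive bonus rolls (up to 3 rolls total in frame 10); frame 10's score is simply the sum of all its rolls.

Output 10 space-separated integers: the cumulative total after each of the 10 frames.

Answer: 19 28 48 62 81 98 105 118 131 137

Derivation:
Frame 1: STRIKE. 10 + next two rolls (8+1) = 19. Cumulative: 19
Frame 2: OPEN (8+1=9). Cumulative: 28
Frame 3: STRIKE. 10 + next two rolls (8+2) = 20. Cumulative: 48
Frame 4: SPARE (8+2=10). 10 + next roll (4) = 14. Cumulative: 62
Frame 5: SPARE (4+6=10). 10 + next roll (9) = 19. Cumulative: 81
Frame 6: SPARE (9+1=10). 10 + next roll (7) = 17. Cumulative: 98
Frame 7: OPEN (7+0=7). Cumulative: 105
Frame 8: SPARE (0+10=10). 10 + next roll (3) = 13. Cumulative: 118
Frame 9: SPARE (3+7=10). 10 + next roll (3) = 13. Cumulative: 131
Frame 10: OPEN. Sum of all frame-10 rolls (3+3) = 6. Cumulative: 137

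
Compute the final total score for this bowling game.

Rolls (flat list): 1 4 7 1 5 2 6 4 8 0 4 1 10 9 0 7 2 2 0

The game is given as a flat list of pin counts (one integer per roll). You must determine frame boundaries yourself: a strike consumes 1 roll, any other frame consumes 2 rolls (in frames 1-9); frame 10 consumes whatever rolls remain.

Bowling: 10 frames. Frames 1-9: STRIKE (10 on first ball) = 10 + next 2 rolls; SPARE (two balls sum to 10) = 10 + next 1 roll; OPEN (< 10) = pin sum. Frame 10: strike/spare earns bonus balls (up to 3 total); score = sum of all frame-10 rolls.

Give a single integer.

Frame 1: OPEN (1+4=5). Cumulative: 5
Frame 2: OPEN (7+1=8). Cumulative: 13
Frame 3: OPEN (5+2=7). Cumulative: 20
Frame 4: SPARE (6+4=10). 10 + next roll (8) = 18. Cumulative: 38
Frame 5: OPEN (8+0=8). Cumulative: 46
Frame 6: OPEN (4+1=5). Cumulative: 51
Frame 7: STRIKE. 10 + next two rolls (9+0) = 19. Cumulative: 70
Frame 8: OPEN (9+0=9). Cumulative: 79
Frame 9: OPEN (7+2=9). Cumulative: 88
Frame 10: OPEN. Sum of all frame-10 rolls (2+0) = 2. Cumulative: 90

Answer: 90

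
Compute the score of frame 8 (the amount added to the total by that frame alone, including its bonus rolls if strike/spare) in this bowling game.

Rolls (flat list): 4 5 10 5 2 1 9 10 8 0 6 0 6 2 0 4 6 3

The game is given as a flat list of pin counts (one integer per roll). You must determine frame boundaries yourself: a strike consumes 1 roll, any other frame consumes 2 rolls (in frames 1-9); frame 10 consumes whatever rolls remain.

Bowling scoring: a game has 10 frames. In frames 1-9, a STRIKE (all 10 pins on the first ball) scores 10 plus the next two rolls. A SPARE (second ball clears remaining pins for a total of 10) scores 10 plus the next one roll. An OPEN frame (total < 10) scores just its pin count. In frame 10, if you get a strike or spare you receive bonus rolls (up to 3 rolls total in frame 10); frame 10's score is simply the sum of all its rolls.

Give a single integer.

Answer: 8

Derivation:
Frame 1: OPEN (4+5=9). Cumulative: 9
Frame 2: STRIKE. 10 + next two rolls (5+2) = 17. Cumulative: 26
Frame 3: OPEN (5+2=7). Cumulative: 33
Frame 4: SPARE (1+9=10). 10 + next roll (10) = 20. Cumulative: 53
Frame 5: STRIKE. 10 + next two rolls (8+0) = 18. Cumulative: 71
Frame 6: OPEN (8+0=8). Cumulative: 79
Frame 7: OPEN (6+0=6). Cumulative: 85
Frame 8: OPEN (6+2=8). Cumulative: 93
Frame 9: OPEN (0+4=4). Cumulative: 97
Frame 10: OPEN. Sum of all frame-10 rolls (6+3) = 9. Cumulative: 106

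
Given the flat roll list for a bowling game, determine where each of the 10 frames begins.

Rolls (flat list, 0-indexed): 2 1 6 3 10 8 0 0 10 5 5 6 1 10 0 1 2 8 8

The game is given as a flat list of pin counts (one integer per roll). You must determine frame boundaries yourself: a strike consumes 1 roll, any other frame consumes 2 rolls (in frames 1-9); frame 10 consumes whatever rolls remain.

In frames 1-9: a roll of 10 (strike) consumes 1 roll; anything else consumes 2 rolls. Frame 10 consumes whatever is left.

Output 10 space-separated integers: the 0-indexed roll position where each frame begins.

Answer: 0 2 4 5 7 9 11 13 14 16

Derivation:
Frame 1 starts at roll index 0: rolls=2,1 (sum=3), consumes 2 rolls
Frame 2 starts at roll index 2: rolls=6,3 (sum=9), consumes 2 rolls
Frame 3 starts at roll index 4: roll=10 (strike), consumes 1 roll
Frame 4 starts at roll index 5: rolls=8,0 (sum=8), consumes 2 rolls
Frame 5 starts at roll index 7: rolls=0,10 (sum=10), consumes 2 rolls
Frame 6 starts at roll index 9: rolls=5,5 (sum=10), consumes 2 rolls
Frame 7 starts at roll index 11: rolls=6,1 (sum=7), consumes 2 rolls
Frame 8 starts at roll index 13: roll=10 (strike), consumes 1 roll
Frame 9 starts at roll index 14: rolls=0,1 (sum=1), consumes 2 rolls
Frame 10 starts at roll index 16: 3 remaining rolls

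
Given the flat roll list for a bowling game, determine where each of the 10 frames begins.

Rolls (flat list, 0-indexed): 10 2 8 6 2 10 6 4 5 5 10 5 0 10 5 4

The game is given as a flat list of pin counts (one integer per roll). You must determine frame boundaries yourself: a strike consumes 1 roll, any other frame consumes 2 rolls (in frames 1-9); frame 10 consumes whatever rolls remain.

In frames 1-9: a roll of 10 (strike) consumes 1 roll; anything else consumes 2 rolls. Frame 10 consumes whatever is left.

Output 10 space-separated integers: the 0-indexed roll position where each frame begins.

Frame 1 starts at roll index 0: roll=10 (strike), consumes 1 roll
Frame 2 starts at roll index 1: rolls=2,8 (sum=10), consumes 2 rolls
Frame 3 starts at roll index 3: rolls=6,2 (sum=8), consumes 2 rolls
Frame 4 starts at roll index 5: roll=10 (strike), consumes 1 roll
Frame 5 starts at roll index 6: rolls=6,4 (sum=10), consumes 2 rolls
Frame 6 starts at roll index 8: rolls=5,5 (sum=10), consumes 2 rolls
Frame 7 starts at roll index 10: roll=10 (strike), consumes 1 roll
Frame 8 starts at roll index 11: rolls=5,0 (sum=5), consumes 2 rolls
Frame 9 starts at roll index 13: roll=10 (strike), consumes 1 roll
Frame 10 starts at roll index 14: 2 remaining rolls

Answer: 0 1 3 5 6 8 10 11 13 14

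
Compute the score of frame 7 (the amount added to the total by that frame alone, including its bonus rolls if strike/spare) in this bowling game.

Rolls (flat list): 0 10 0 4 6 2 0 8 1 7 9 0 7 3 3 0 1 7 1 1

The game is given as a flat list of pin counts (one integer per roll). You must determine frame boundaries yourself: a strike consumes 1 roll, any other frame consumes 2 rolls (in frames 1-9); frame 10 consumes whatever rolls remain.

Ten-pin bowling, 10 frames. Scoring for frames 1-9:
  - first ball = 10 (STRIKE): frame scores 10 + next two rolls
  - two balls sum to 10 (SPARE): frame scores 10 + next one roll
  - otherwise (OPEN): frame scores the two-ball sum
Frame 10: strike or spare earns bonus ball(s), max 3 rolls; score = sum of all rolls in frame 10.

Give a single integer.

Frame 1: SPARE (0+10=10). 10 + next roll (0) = 10. Cumulative: 10
Frame 2: OPEN (0+4=4). Cumulative: 14
Frame 3: OPEN (6+2=8). Cumulative: 22
Frame 4: OPEN (0+8=8). Cumulative: 30
Frame 5: OPEN (1+7=8). Cumulative: 38
Frame 6: OPEN (9+0=9). Cumulative: 47
Frame 7: SPARE (7+3=10). 10 + next roll (3) = 13. Cumulative: 60
Frame 8: OPEN (3+0=3). Cumulative: 63
Frame 9: OPEN (1+7=8). Cumulative: 71

Answer: 13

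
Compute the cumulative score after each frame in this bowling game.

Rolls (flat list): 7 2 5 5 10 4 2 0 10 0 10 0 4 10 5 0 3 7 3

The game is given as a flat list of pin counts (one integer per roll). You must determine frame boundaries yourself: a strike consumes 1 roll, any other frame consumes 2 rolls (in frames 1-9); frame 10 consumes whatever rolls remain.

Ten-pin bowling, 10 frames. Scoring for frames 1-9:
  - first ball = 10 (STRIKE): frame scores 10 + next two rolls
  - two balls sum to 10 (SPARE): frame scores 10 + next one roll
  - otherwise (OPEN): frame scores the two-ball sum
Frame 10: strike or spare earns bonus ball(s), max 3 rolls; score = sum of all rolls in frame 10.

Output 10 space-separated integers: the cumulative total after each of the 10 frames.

Answer: 9 29 45 51 61 71 75 90 95 108

Derivation:
Frame 1: OPEN (7+2=9). Cumulative: 9
Frame 2: SPARE (5+5=10). 10 + next roll (10) = 20. Cumulative: 29
Frame 3: STRIKE. 10 + next two rolls (4+2) = 16. Cumulative: 45
Frame 4: OPEN (4+2=6). Cumulative: 51
Frame 5: SPARE (0+10=10). 10 + next roll (0) = 10. Cumulative: 61
Frame 6: SPARE (0+10=10). 10 + next roll (0) = 10. Cumulative: 71
Frame 7: OPEN (0+4=4). Cumulative: 75
Frame 8: STRIKE. 10 + next two rolls (5+0) = 15. Cumulative: 90
Frame 9: OPEN (5+0=5). Cumulative: 95
Frame 10: SPARE. Sum of all frame-10 rolls (3+7+3) = 13. Cumulative: 108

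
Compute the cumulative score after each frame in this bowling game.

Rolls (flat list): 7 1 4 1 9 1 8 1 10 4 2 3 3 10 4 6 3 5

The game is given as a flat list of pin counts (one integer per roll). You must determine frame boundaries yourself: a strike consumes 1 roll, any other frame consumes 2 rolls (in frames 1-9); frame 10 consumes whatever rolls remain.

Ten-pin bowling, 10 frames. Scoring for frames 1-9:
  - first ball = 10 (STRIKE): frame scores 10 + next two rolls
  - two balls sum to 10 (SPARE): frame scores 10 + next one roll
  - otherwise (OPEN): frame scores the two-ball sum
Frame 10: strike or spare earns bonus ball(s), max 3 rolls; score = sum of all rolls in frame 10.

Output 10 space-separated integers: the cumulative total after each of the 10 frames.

Frame 1: OPEN (7+1=8). Cumulative: 8
Frame 2: OPEN (4+1=5). Cumulative: 13
Frame 3: SPARE (9+1=10). 10 + next roll (8) = 18. Cumulative: 31
Frame 4: OPEN (8+1=9). Cumulative: 40
Frame 5: STRIKE. 10 + next two rolls (4+2) = 16. Cumulative: 56
Frame 6: OPEN (4+2=6). Cumulative: 62
Frame 7: OPEN (3+3=6). Cumulative: 68
Frame 8: STRIKE. 10 + next two rolls (4+6) = 20. Cumulative: 88
Frame 9: SPARE (4+6=10). 10 + next roll (3) = 13. Cumulative: 101
Frame 10: OPEN. Sum of all frame-10 rolls (3+5) = 8. Cumulative: 109

Answer: 8 13 31 40 56 62 68 88 101 109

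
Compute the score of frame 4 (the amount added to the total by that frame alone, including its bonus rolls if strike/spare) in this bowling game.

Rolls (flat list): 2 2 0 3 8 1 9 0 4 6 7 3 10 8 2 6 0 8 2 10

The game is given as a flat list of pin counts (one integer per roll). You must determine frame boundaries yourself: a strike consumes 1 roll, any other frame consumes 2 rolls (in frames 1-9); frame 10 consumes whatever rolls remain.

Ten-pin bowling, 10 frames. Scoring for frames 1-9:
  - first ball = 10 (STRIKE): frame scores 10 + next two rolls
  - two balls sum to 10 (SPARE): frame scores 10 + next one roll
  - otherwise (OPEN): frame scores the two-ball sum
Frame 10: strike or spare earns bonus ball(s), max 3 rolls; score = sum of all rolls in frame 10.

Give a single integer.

Answer: 9

Derivation:
Frame 1: OPEN (2+2=4). Cumulative: 4
Frame 2: OPEN (0+3=3). Cumulative: 7
Frame 3: OPEN (8+1=9). Cumulative: 16
Frame 4: OPEN (9+0=9). Cumulative: 25
Frame 5: SPARE (4+6=10). 10 + next roll (7) = 17. Cumulative: 42
Frame 6: SPARE (7+3=10). 10 + next roll (10) = 20. Cumulative: 62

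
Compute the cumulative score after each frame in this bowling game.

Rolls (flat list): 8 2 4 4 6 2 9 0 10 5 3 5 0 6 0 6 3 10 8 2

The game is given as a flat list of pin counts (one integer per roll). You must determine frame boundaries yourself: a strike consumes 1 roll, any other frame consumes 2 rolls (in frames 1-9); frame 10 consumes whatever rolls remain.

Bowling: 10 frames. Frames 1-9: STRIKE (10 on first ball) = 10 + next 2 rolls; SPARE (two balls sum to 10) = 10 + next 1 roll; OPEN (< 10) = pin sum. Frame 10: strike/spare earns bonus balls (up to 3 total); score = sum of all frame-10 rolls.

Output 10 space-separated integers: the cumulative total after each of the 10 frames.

Answer: 14 22 30 39 57 65 70 76 85 105

Derivation:
Frame 1: SPARE (8+2=10). 10 + next roll (4) = 14. Cumulative: 14
Frame 2: OPEN (4+4=8). Cumulative: 22
Frame 3: OPEN (6+2=8). Cumulative: 30
Frame 4: OPEN (9+0=9). Cumulative: 39
Frame 5: STRIKE. 10 + next two rolls (5+3) = 18. Cumulative: 57
Frame 6: OPEN (5+3=8). Cumulative: 65
Frame 7: OPEN (5+0=5). Cumulative: 70
Frame 8: OPEN (6+0=6). Cumulative: 76
Frame 9: OPEN (6+3=9). Cumulative: 85
Frame 10: STRIKE. Sum of all frame-10 rolls (10+8+2) = 20. Cumulative: 105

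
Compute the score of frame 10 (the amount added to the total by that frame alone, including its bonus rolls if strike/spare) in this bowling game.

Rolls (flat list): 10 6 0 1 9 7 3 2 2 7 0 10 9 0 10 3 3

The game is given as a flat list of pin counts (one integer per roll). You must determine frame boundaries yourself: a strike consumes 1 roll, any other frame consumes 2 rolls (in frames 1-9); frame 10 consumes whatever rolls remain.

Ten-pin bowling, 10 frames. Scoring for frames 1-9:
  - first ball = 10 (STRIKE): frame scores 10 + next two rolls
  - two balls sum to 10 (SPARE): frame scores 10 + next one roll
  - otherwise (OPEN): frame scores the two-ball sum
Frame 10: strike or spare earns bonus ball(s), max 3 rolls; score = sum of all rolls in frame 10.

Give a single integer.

Answer: 6

Derivation:
Frame 1: STRIKE. 10 + next two rolls (6+0) = 16. Cumulative: 16
Frame 2: OPEN (6+0=6). Cumulative: 22
Frame 3: SPARE (1+9=10). 10 + next roll (7) = 17. Cumulative: 39
Frame 4: SPARE (7+3=10). 10 + next roll (2) = 12. Cumulative: 51
Frame 5: OPEN (2+2=4). Cumulative: 55
Frame 6: OPEN (7+0=7). Cumulative: 62
Frame 7: STRIKE. 10 + next two rolls (9+0) = 19. Cumulative: 81
Frame 8: OPEN (9+0=9). Cumulative: 90
Frame 9: STRIKE. 10 + next two rolls (3+3) = 16. Cumulative: 106
Frame 10: OPEN. Sum of all frame-10 rolls (3+3) = 6. Cumulative: 112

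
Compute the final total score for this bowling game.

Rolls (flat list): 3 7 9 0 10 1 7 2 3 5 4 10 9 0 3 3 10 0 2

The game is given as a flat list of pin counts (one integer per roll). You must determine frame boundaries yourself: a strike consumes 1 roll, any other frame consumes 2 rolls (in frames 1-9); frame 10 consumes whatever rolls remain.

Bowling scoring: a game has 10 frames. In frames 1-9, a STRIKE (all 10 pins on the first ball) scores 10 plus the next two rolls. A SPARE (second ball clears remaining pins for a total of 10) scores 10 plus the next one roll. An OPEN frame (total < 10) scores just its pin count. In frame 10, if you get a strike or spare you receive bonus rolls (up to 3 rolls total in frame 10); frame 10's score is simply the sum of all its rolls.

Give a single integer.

Answer: 114

Derivation:
Frame 1: SPARE (3+7=10). 10 + next roll (9) = 19. Cumulative: 19
Frame 2: OPEN (9+0=9). Cumulative: 28
Frame 3: STRIKE. 10 + next two rolls (1+7) = 18. Cumulative: 46
Frame 4: OPEN (1+7=8). Cumulative: 54
Frame 5: OPEN (2+3=5). Cumulative: 59
Frame 6: OPEN (5+4=9). Cumulative: 68
Frame 7: STRIKE. 10 + next two rolls (9+0) = 19. Cumulative: 87
Frame 8: OPEN (9+0=9). Cumulative: 96
Frame 9: OPEN (3+3=6). Cumulative: 102
Frame 10: STRIKE. Sum of all frame-10 rolls (10+0+2) = 12. Cumulative: 114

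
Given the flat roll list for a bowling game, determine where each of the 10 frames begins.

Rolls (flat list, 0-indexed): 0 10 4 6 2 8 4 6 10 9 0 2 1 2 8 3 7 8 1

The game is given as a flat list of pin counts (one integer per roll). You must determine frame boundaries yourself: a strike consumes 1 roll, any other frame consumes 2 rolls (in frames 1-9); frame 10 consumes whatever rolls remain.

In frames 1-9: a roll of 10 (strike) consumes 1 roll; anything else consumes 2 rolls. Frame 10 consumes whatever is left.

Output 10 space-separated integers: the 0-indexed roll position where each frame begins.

Frame 1 starts at roll index 0: rolls=0,10 (sum=10), consumes 2 rolls
Frame 2 starts at roll index 2: rolls=4,6 (sum=10), consumes 2 rolls
Frame 3 starts at roll index 4: rolls=2,8 (sum=10), consumes 2 rolls
Frame 4 starts at roll index 6: rolls=4,6 (sum=10), consumes 2 rolls
Frame 5 starts at roll index 8: roll=10 (strike), consumes 1 roll
Frame 6 starts at roll index 9: rolls=9,0 (sum=9), consumes 2 rolls
Frame 7 starts at roll index 11: rolls=2,1 (sum=3), consumes 2 rolls
Frame 8 starts at roll index 13: rolls=2,8 (sum=10), consumes 2 rolls
Frame 9 starts at roll index 15: rolls=3,7 (sum=10), consumes 2 rolls
Frame 10 starts at roll index 17: 2 remaining rolls

Answer: 0 2 4 6 8 9 11 13 15 17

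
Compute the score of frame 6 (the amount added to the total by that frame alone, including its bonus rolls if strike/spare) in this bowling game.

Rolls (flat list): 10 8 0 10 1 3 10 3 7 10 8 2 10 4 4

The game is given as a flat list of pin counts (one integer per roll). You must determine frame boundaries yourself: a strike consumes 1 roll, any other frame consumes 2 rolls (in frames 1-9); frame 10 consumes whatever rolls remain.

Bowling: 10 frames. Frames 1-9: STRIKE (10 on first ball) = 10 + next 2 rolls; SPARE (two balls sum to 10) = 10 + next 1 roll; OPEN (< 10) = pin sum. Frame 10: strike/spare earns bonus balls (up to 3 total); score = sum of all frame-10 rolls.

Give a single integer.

Answer: 20

Derivation:
Frame 1: STRIKE. 10 + next two rolls (8+0) = 18. Cumulative: 18
Frame 2: OPEN (8+0=8). Cumulative: 26
Frame 3: STRIKE. 10 + next two rolls (1+3) = 14. Cumulative: 40
Frame 4: OPEN (1+3=4). Cumulative: 44
Frame 5: STRIKE. 10 + next two rolls (3+7) = 20. Cumulative: 64
Frame 6: SPARE (3+7=10). 10 + next roll (10) = 20. Cumulative: 84
Frame 7: STRIKE. 10 + next two rolls (8+2) = 20. Cumulative: 104
Frame 8: SPARE (8+2=10). 10 + next roll (10) = 20. Cumulative: 124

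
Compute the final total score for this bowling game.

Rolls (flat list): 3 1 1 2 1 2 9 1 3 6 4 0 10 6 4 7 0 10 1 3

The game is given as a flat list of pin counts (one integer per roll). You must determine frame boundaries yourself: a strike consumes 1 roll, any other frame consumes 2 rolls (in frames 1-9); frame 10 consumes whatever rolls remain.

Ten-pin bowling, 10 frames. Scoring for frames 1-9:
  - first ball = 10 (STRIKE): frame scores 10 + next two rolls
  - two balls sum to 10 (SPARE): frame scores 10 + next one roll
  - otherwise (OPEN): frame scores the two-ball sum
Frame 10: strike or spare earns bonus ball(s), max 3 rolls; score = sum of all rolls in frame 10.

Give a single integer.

Frame 1: OPEN (3+1=4). Cumulative: 4
Frame 2: OPEN (1+2=3). Cumulative: 7
Frame 3: OPEN (1+2=3). Cumulative: 10
Frame 4: SPARE (9+1=10). 10 + next roll (3) = 13. Cumulative: 23
Frame 5: OPEN (3+6=9). Cumulative: 32
Frame 6: OPEN (4+0=4). Cumulative: 36
Frame 7: STRIKE. 10 + next two rolls (6+4) = 20. Cumulative: 56
Frame 8: SPARE (6+4=10). 10 + next roll (7) = 17. Cumulative: 73
Frame 9: OPEN (7+0=7). Cumulative: 80
Frame 10: STRIKE. Sum of all frame-10 rolls (10+1+3) = 14. Cumulative: 94

Answer: 94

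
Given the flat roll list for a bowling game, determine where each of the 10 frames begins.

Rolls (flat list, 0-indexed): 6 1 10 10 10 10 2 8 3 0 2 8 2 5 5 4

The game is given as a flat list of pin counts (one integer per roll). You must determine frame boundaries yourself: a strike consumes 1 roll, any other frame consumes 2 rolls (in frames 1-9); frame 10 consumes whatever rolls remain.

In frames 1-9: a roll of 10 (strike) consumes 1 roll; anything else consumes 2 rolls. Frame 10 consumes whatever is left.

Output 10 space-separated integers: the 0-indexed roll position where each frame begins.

Frame 1 starts at roll index 0: rolls=6,1 (sum=7), consumes 2 rolls
Frame 2 starts at roll index 2: roll=10 (strike), consumes 1 roll
Frame 3 starts at roll index 3: roll=10 (strike), consumes 1 roll
Frame 4 starts at roll index 4: roll=10 (strike), consumes 1 roll
Frame 5 starts at roll index 5: roll=10 (strike), consumes 1 roll
Frame 6 starts at roll index 6: rolls=2,8 (sum=10), consumes 2 rolls
Frame 7 starts at roll index 8: rolls=3,0 (sum=3), consumes 2 rolls
Frame 8 starts at roll index 10: rolls=2,8 (sum=10), consumes 2 rolls
Frame 9 starts at roll index 12: rolls=2,5 (sum=7), consumes 2 rolls
Frame 10 starts at roll index 14: 2 remaining rolls

Answer: 0 2 3 4 5 6 8 10 12 14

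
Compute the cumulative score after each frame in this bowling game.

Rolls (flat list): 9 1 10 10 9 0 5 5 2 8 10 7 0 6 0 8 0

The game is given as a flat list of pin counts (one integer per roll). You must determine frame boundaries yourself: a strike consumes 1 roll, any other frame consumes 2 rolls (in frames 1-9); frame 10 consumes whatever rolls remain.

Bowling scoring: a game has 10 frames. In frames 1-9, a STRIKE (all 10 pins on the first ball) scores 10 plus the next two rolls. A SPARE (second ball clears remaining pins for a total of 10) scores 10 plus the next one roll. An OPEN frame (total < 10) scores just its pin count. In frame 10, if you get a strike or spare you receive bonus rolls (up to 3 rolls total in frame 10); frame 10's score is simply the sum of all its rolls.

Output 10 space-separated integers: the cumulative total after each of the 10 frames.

Answer: 20 49 68 77 89 109 126 133 139 147

Derivation:
Frame 1: SPARE (9+1=10). 10 + next roll (10) = 20. Cumulative: 20
Frame 2: STRIKE. 10 + next two rolls (10+9) = 29. Cumulative: 49
Frame 3: STRIKE. 10 + next two rolls (9+0) = 19. Cumulative: 68
Frame 4: OPEN (9+0=9). Cumulative: 77
Frame 5: SPARE (5+5=10). 10 + next roll (2) = 12. Cumulative: 89
Frame 6: SPARE (2+8=10). 10 + next roll (10) = 20. Cumulative: 109
Frame 7: STRIKE. 10 + next two rolls (7+0) = 17. Cumulative: 126
Frame 8: OPEN (7+0=7). Cumulative: 133
Frame 9: OPEN (6+0=6). Cumulative: 139
Frame 10: OPEN. Sum of all frame-10 rolls (8+0) = 8. Cumulative: 147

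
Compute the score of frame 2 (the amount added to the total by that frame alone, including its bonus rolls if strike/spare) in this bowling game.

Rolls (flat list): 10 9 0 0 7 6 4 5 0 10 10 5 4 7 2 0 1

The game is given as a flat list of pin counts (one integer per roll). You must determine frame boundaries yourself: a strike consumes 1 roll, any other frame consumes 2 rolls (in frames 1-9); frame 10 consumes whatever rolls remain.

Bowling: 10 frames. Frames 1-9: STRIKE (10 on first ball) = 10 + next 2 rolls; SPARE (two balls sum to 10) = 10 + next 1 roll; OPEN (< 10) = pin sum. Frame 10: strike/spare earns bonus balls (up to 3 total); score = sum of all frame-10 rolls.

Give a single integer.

Frame 1: STRIKE. 10 + next two rolls (9+0) = 19. Cumulative: 19
Frame 2: OPEN (9+0=9). Cumulative: 28
Frame 3: OPEN (0+7=7). Cumulative: 35
Frame 4: SPARE (6+4=10). 10 + next roll (5) = 15. Cumulative: 50

Answer: 9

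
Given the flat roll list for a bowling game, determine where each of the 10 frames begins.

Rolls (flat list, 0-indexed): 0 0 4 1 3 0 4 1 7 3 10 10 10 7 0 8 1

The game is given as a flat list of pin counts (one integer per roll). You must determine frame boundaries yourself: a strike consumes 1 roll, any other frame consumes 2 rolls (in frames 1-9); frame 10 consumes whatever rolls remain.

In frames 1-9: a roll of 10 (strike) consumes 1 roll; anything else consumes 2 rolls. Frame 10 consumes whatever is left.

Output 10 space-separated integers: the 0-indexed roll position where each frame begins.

Answer: 0 2 4 6 8 10 11 12 13 15

Derivation:
Frame 1 starts at roll index 0: rolls=0,0 (sum=0), consumes 2 rolls
Frame 2 starts at roll index 2: rolls=4,1 (sum=5), consumes 2 rolls
Frame 3 starts at roll index 4: rolls=3,0 (sum=3), consumes 2 rolls
Frame 4 starts at roll index 6: rolls=4,1 (sum=5), consumes 2 rolls
Frame 5 starts at roll index 8: rolls=7,3 (sum=10), consumes 2 rolls
Frame 6 starts at roll index 10: roll=10 (strike), consumes 1 roll
Frame 7 starts at roll index 11: roll=10 (strike), consumes 1 roll
Frame 8 starts at roll index 12: roll=10 (strike), consumes 1 roll
Frame 9 starts at roll index 13: rolls=7,0 (sum=7), consumes 2 rolls
Frame 10 starts at roll index 15: 2 remaining rolls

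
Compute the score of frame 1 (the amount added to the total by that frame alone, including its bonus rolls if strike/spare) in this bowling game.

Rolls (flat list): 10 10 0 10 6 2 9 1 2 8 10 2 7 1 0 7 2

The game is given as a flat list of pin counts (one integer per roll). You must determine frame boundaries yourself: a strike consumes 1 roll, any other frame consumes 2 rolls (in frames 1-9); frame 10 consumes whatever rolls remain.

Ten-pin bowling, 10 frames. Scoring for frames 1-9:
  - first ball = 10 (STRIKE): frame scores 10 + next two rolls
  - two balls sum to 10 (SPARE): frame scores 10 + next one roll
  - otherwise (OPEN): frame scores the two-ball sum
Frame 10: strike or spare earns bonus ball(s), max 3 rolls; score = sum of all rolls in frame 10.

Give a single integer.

Frame 1: STRIKE. 10 + next two rolls (10+0) = 20. Cumulative: 20
Frame 2: STRIKE. 10 + next two rolls (0+10) = 20. Cumulative: 40
Frame 3: SPARE (0+10=10). 10 + next roll (6) = 16. Cumulative: 56

Answer: 20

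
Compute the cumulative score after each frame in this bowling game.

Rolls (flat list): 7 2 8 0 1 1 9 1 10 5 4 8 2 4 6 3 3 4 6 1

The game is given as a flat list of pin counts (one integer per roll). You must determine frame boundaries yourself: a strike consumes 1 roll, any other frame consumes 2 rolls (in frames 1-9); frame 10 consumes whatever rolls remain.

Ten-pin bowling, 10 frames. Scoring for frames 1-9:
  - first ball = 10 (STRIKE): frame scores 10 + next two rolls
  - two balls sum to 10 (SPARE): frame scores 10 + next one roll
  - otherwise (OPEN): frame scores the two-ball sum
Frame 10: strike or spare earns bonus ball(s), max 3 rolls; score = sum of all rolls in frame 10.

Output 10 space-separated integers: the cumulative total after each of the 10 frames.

Frame 1: OPEN (7+2=9). Cumulative: 9
Frame 2: OPEN (8+0=8). Cumulative: 17
Frame 3: OPEN (1+1=2). Cumulative: 19
Frame 4: SPARE (9+1=10). 10 + next roll (10) = 20. Cumulative: 39
Frame 5: STRIKE. 10 + next two rolls (5+4) = 19. Cumulative: 58
Frame 6: OPEN (5+4=9). Cumulative: 67
Frame 7: SPARE (8+2=10). 10 + next roll (4) = 14. Cumulative: 81
Frame 8: SPARE (4+6=10). 10 + next roll (3) = 13. Cumulative: 94
Frame 9: OPEN (3+3=6). Cumulative: 100
Frame 10: SPARE. Sum of all frame-10 rolls (4+6+1) = 11. Cumulative: 111

Answer: 9 17 19 39 58 67 81 94 100 111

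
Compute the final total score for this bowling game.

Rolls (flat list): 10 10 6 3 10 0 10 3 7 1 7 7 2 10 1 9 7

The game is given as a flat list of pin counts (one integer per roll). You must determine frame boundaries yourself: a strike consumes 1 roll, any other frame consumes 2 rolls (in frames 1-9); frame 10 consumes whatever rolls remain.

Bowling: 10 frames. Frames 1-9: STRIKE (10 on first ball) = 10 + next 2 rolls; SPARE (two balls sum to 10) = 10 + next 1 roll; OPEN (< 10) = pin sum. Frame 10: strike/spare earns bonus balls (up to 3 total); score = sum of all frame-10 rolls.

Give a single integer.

Frame 1: STRIKE. 10 + next two rolls (10+6) = 26. Cumulative: 26
Frame 2: STRIKE. 10 + next two rolls (6+3) = 19. Cumulative: 45
Frame 3: OPEN (6+3=9). Cumulative: 54
Frame 4: STRIKE. 10 + next two rolls (0+10) = 20. Cumulative: 74
Frame 5: SPARE (0+10=10). 10 + next roll (3) = 13. Cumulative: 87
Frame 6: SPARE (3+7=10). 10 + next roll (1) = 11. Cumulative: 98
Frame 7: OPEN (1+7=8). Cumulative: 106
Frame 8: OPEN (7+2=9). Cumulative: 115
Frame 9: STRIKE. 10 + next two rolls (1+9) = 20. Cumulative: 135
Frame 10: SPARE. Sum of all frame-10 rolls (1+9+7) = 17. Cumulative: 152

Answer: 152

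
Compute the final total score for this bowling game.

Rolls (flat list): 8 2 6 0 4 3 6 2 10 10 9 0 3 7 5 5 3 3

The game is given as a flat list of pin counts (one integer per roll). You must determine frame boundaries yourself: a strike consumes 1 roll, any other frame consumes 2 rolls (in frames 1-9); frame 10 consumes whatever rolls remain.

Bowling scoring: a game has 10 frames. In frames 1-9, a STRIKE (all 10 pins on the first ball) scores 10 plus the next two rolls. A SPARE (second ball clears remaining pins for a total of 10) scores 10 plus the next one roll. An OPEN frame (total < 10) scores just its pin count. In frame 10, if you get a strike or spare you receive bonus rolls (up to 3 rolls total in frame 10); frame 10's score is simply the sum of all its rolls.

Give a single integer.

Frame 1: SPARE (8+2=10). 10 + next roll (6) = 16. Cumulative: 16
Frame 2: OPEN (6+0=6). Cumulative: 22
Frame 3: OPEN (4+3=7). Cumulative: 29
Frame 4: OPEN (6+2=8). Cumulative: 37
Frame 5: STRIKE. 10 + next two rolls (10+9) = 29. Cumulative: 66
Frame 6: STRIKE. 10 + next two rolls (9+0) = 19. Cumulative: 85
Frame 7: OPEN (9+0=9). Cumulative: 94
Frame 8: SPARE (3+7=10). 10 + next roll (5) = 15. Cumulative: 109
Frame 9: SPARE (5+5=10). 10 + next roll (3) = 13. Cumulative: 122
Frame 10: OPEN. Sum of all frame-10 rolls (3+3) = 6. Cumulative: 128

Answer: 128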